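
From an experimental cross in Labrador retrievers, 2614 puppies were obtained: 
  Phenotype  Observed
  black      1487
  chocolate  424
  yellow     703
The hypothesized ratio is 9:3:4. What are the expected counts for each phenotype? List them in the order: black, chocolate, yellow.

Total ratio parts = 16. Expected numbers out of 2614:
  black: 2614 × 9/16 = 1470.375
  chocolate: 2614 × 3/16 = 490.125
  yellow: 2614 × 4/16 = 653.5

1470.375, 490.125, 653.5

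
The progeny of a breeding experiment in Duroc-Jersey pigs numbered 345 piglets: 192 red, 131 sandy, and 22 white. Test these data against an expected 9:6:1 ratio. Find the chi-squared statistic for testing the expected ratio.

The 9:6:1 ratio has 16 parts, so with N = 345 the expected counts are:
  red: 345 × 9/16 = 194.0625
  sandy: 345 × 6/16 = 129.375
  white: 345 × 1/16 = 21.5625
χ² = Σ (O − E)² / E
  red: (192 − 194.0625)² / 194.0625 = 0.0219
  sandy: (131 − 129.375)² / 129.375 = 0.0204
  white: (22 − 21.5625)² / 21.5625 = 0.0089
χ² = 0.0219 + 0.0204 + 0.0089 = 0.0512 ≈ 0.051

0.051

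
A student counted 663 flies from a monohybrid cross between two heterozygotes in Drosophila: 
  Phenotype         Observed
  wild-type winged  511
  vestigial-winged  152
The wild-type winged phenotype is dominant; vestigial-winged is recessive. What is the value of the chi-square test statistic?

1.521

For a monohybrid cross between heterozygotes with complete dominance, the expected phenotypic ratio is 3:1.
Expected counts for N = 663 under a 3:1 ratio (total parts = 4):
  wild-type winged: 663 × 3/4 = 497.25
  vestigial-winged: 663 × 1/4 = 165.75
χ² = Σ (O − E)² / E
  wild-type winged: (511 − 497.25)² / 497.25 = 0.3802
  vestigial-winged: (152 − 165.75)² / 165.75 = 1.1406
χ² = 0.3802 + 1.1406 = 1.5208 ≈ 1.521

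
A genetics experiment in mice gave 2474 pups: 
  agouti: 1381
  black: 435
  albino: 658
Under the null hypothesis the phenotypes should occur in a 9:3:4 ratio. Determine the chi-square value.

4.401

Expected counts for N = 2474 under a 9:3:4 ratio (total parts = 16):
  agouti: 2474 × 9/16 = 1391.625
  black: 2474 × 3/16 = 463.875
  albino: 2474 × 4/16 = 618.5
χ² = Σ (O − E)² / E
  agouti: (1381 − 1391.625)² / 1391.625 = 0.0811
  black: (435 − 463.875)² / 463.875 = 1.7974
  albino: (658 − 618.5)² / 618.5 = 2.5226
χ² = 0.0811 + 1.7974 + 2.5226 = 4.4011 ≈ 4.401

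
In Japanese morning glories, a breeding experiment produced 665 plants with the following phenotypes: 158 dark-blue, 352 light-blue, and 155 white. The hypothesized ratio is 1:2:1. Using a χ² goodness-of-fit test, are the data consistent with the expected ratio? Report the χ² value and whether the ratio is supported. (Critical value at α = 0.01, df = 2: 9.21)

Under the 1:2:1 hypothesis (Σ ratio = 4, N = 665):
  dark-blue: 665 × 1/4 = 166.25
  light-blue: 665 × 2/4 = 332.5
  white: 665 × 1/4 = 166.25
χ² = Σ (O − E)² / E
  dark-blue: (158 − 166.25)² / 166.25 = 0.4094
  light-blue: (352 − 332.5)² / 332.5 = 1.1436
  white: (155 − 166.25)² / 166.25 = 0.7613
χ² = 0.4094 + 1.1436 + 0.7613 = 2.3143 ≈ 2.314
Degrees of freedom = 3 − 1 = 2; critical value at α = 0.01 is 9.21.
Since 2.314 < 9.21, we fail to reject the null hypothesis — the data are consistent with the 1:2:1 ratio.

2.314; consistent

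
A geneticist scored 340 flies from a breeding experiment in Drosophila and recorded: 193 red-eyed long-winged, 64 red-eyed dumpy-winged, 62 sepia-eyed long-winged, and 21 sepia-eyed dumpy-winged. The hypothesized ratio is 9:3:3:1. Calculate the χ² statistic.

0.068

The 9:3:3:1 ratio has 16 parts, so with N = 340 the expected counts are:
  red-eyed long-winged: 340 × 9/16 = 191.25
  red-eyed dumpy-winged: 340 × 3/16 = 63.75
  sepia-eyed long-winged: 340 × 3/16 = 63.75
  sepia-eyed dumpy-winged: 340 × 1/16 = 21.25
χ² = Σ (O − E)² / E
  red-eyed long-winged: (193 − 191.25)² / 191.25 = 0.0160
  red-eyed dumpy-winged: (64 − 63.75)² / 63.75 = 0.0010
  sepia-eyed long-winged: (62 − 63.75)² / 63.75 = 0.0480
  sepia-eyed dumpy-winged: (21 − 21.25)² / 21.25 = 0.0029
χ² = 0.0160 + 0.0010 + 0.0480 + 0.0029 = 0.0679 ≈ 0.068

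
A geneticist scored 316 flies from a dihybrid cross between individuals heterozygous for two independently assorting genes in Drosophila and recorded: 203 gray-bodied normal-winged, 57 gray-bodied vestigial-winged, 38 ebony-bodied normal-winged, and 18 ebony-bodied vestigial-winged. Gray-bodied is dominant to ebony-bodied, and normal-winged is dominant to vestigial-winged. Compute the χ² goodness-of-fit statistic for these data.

A dihybrid F₂ with independent assortment and complete dominance at both loci gives a 9:3:3:1 phenotypic ratio.
Total ratio parts = 16. Expected numbers out of 316:
  gray-bodied normal-winged: 316 × 9/16 = 177.75
  gray-bodied vestigial-winged: 316 × 3/16 = 59.25
  ebony-bodied normal-winged: 316 × 3/16 = 59.25
  ebony-bodied vestigial-winged: 316 × 1/16 = 19.75
χ² = Σ (O − E)² / E
  gray-bodied normal-winged: (203 − 177.75)² / 177.75 = 3.5868
  gray-bodied vestigial-winged: (57 − 59.25)² / 59.25 = 0.0854
  ebony-bodied normal-winged: (38 − 59.25)² / 59.25 = 7.6213
  ebony-bodied vestigial-winged: (18 − 19.75)² / 19.75 = 0.1551
χ² = 3.5868 + 0.0854 + 7.6213 + 0.1551 = 11.4486 ≈ 11.449

11.449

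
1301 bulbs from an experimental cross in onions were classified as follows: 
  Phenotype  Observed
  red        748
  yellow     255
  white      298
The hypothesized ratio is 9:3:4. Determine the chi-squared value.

3.143

Expected counts for N = 1301 under a 9:3:4 ratio (total parts = 16):
  red: 1301 × 9/16 = 731.8125
  yellow: 1301 × 3/16 = 243.9375
  white: 1301 × 4/16 = 325.25
χ² = Σ (O − E)² / E
  red: (748 − 731.8125)² / 731.8125 = 0.3581
  yellow: (255 − 243.9375)² / 243.9375 = 0.5017
  white: (298 − 325.25)² / 325.25 = 2.2831
χ² = 0.3581 + 0.5017 + 2.2831 = 3.1429 ≈ 3.143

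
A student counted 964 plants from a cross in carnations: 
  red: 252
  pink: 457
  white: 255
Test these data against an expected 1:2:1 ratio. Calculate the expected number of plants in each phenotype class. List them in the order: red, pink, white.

Expected counts for N = 964 under a 1:2:1 ratio (total parts = 4):
  red: 964 × 1/4 = 241
  pink: 964 × 2/4 = 482
  white: 964 × 1/4 = 241

241, 482, 241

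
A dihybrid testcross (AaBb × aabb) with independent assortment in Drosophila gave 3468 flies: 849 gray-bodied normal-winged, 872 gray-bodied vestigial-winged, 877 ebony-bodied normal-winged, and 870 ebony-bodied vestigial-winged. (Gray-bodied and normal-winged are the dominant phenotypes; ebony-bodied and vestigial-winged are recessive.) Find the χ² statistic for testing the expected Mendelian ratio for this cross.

0.528

A dihybrid testcross with independent assortment gives a 1:1:1:1 ratio.
Total ratio parts = 4. Expected numbers out of 3468:
  gray-bodied normal-winged: 3468 × 1/4 = 867
  gray-bodied vestigial-winged: 3468 × 1/4 = 867
  ebony-bodied normal-winged: 3468 × 1/4 = 867
  ebony-bodied vestigial-winged: 3468 × 1/4 = 867
χ² = Σ (O − E)² / E
  gray-bodied normal-winged: (849 − 867)² / 867 = 0.3737
  gray-bodied vestigial-winged: (872 − 867)² / 867 = 0.0288
  ebony-bodied normal-winged: (877 − 867)² / 867 = 0.1153
  ebony-bodied vestigial-winged: (870 − 867)² / 867 = 0.0104
χ² = 0.3737 + 0.0288 + 0.1153 + 0.0104 = 0.5282 ≈ 0.528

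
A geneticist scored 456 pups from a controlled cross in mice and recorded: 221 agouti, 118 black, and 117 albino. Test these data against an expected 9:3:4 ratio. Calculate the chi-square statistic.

The 9:3:4 ratio has 16 parts, so with N = 456 the expected counts are:
  agouti: 456 × 9/16 = 256.5
  black: 456 × 3/16 = 85.5
  albino: 456 × 4/16 = 114
χ² = Σ (O − E)² / E
  agouti: (221 − 256.5)² / 256.5 = 4.9133
  black: (118 − 85.5)² / 85.5 = 12.3538
  albino: (117 − 114)² / 114 = 0.0789
χ² = 4.9133 + 12.3538 + 0.0789 = 17.346

17.346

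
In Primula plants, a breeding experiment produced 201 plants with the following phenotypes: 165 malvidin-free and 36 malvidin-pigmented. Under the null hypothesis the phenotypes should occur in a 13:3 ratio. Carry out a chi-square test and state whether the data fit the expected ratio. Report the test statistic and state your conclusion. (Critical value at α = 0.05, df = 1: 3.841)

Expected counts for N = 201 under a 13:3 ratio (total parts = 16):
  malvidin-free: 201 × 13/16 = 163.3125
  malvidin-pigmented: 201 × 3/16 = 37.6875
χ² = Σ (O − E)² / E
  malvidin-free: (165 − 163.3125)² / 163.3125 = 0.0174
  malvidin-pigmented: (36 − 37.6875)² / 37.6875 = 0.0756
χ² = 0.0174 + 0.0756 = 0.093
Degrees of freedom = 2 − 1 = 1; critical value at α = 0.05 is 3.841.
Since 0.093 < 3.841, we fail to reject the null hypothesis — the data are consistent with the 13:3 ratio.

0.093; consistent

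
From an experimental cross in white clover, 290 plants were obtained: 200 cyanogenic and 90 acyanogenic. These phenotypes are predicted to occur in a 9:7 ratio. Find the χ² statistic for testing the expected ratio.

The 9:7 ratio has 16 parts, so with N = 290 the expected counts are:
  cyanogenic: 290 × 9/16 = 163.125
  acyanogenic: 290 × 7/16 = 126.875
χ² = Σ (O − E)² / E
  cyanogenic: (200 − 163.125)² / 163.125 = 8.3357
  acyanogenic: (90 − 126.875)² / 126.875 = 10.7174
χ² = 8.3357 + 10.7174 = 19.0531 ≈ 19.053

19.053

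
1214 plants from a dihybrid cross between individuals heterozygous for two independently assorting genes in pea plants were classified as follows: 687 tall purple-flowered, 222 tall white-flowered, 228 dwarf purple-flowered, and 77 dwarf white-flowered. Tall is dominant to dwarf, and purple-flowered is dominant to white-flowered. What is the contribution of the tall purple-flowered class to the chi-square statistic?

0.025

A dihybrid F₂ with independent assortment and complete dominance at both loci gives a 9:3:3:1 phenotypic ratio.
The 9:3:3:1 ratio has 16 parts, so with N = 1214 the expected counts are:
  tall purple-flowered: 1214 × 9/16 = 682.875
  tall white-flowered: 1214 × 3/16 = 227.625
  dwarf purple-flowered: 1214 × 3/16 = 227.625
  dwarf white-flowered: 1214 × 1/16 = 75.875
Contribution of tall purple-flowered: (687 − 682.875)² / 682.875 = 0.0249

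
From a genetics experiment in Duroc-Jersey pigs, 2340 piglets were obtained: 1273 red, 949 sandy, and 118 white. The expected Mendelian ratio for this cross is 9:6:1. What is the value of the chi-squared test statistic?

The 9:6:1 ratio has 16 parts, so with N = 2340 the expected counts are:
  red: 2340 × 9/16 = 1316.25
  sandy: 2340 × 6/16 = 877.5
  white: 2340 × 1/16 = 146.25
χ² = Σ (O − E)² / E
  red: (1273 − 1316.25)² / 1316.25 = 1.4211
  sandy: (949 − 877.5)² / 877.5 = 5.8259
  white: (118 − 146.25)² / 146.25 = 5.4568
χ² = 1.4211 + 5.8259 + 5.4568 = 12.7038 ≈ 12.704

12.704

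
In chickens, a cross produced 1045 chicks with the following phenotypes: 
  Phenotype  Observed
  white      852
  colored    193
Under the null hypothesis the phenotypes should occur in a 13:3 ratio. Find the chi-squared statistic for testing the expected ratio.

Expected counts for N = 1045 under a 13:3 ratio (total parts = 16):
  white: 1045 × 13/16 = 849.0625
  colored: 1045 × 3/16 = 195.9375
χ² = Σ (O − E)² / E
  white: (852 − 849.0625)² / 849.0625 = 0.0102
  colored: (193 − 195.9375)² / 195.9375 = 0.0440
χ² = 0.0102 + 0.0440 = 0.0542 ≈ 0.054

0.054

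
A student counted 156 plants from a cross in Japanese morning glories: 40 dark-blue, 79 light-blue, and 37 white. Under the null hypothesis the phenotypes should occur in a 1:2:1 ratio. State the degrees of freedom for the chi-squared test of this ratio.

2

A goodness-of-fit test with 3 phenotype classes has df = 3 − 1 = 2.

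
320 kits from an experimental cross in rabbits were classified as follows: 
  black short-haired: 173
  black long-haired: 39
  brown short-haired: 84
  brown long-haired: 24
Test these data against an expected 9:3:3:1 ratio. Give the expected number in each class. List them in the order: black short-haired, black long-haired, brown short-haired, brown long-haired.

Under the 9:3:3:1 hypothesis (Σ ratio = 16, N = 320):
  black short-haired: 320 × 9/16 = 180
  black long-haired: 320 × 3/16 = 60
  brown short-haired: 320 × 3/16 = 60
  brown long-haired: 320 × 1/16 = 20

180, 60, 60, 20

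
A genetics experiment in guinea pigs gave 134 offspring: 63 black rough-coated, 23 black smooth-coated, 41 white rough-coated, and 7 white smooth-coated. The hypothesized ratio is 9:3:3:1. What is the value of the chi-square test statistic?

12.468

Expected counts for N = 134 under a 9:3:3:1 ratio (total parts = 16):
  black rough-coated: 134 × 9/16 = 75.375
  black smooth-coated: 134 × 3/16 = 25.125
  white rough-coated: 134 × 3/16 = 25.125
  white smooth-coated: 134 × 1/16 = 8.375
χ² = Σ (O − E)² / E
  black rough-coated: (63 − 75.375)² / 75.375 = 2.0317
  black smooth-coated: (23 − 25.125)² / 25.125 = 0.1797
  white rough-coated: (41 − 25.125)² / 25.125 = 10.0305
  white smooth-coated: (7 − 8.375)² / 8.375 = 0.2257
χ² = 2.0317 + 0.1797 + 10.0305 + 0.2257 = 12.4676 ≈ 12.468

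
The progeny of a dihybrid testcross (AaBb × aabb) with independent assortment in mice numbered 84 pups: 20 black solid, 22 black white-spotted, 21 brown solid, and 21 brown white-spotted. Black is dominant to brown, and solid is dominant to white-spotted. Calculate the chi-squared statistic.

0.095

A dihybrid testcross with independent assortment gives a 1:1:1:1 ratio.
The 1:1:1:1 ratio has 4 parts, so with N = 84 the expected counts are:
  black solid: 84 × 1/4 = 21
  black white-spotted: 84 × 1/4 = 21
  brown solid: 84 × 1/4 = 21
  brown white-spotted: 84 × 1/4 = 21
χ² = Σ (O − E)² / E
  black solid: (20 − 21)² / 21 = 0.0476
  black white-spotted: (22 − 21)² / 21 = 0.0476
  brown solid: (21 − 21)² / 21 = 0.0000
  brown white-spotted: (21 − 21)² / 21 = 0.0000
χ² = 0.0476 + 0.0476 + 0.0000 + 0.0000 = 0.0952 ≈ 0.095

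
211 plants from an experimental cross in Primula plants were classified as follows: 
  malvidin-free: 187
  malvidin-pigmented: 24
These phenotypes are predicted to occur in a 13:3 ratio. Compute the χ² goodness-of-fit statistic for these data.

7.534

Under the 13:3 hypothesis (Σ ratio = 16, N = 211):
  malvidin-free: 211 × 13/16 = 171.4375
  malvidin-pigmented: 211 × 3/16 = 39.5625
χ² = Σ (O − E)² / E
  malvidin-free: (187 − 171.4375)² / 171.4375 = 1.4127
  malvidin-pigmented: (24 − 39.5625)² / 39.5625 = 6.1217
χ² = 1.4127 + 6.1217 = 7.5344 ≈ 7.534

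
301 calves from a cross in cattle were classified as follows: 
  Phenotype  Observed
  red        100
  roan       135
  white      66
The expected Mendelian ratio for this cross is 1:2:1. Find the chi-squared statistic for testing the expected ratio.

10.874

Under the 1:2:1 hypothesis (Σ ratio = 4, N = 301):
  red: 301 × 1/4 = 75.25
  roan: 301 × 2/4 = 150.5
  white: 301 × 1/4 = 75.25
χ² = Σ (O − E)² / E
  red: (100 − 75.25)² / 75.25 = 8.1404
  roan: (135 − 150.5)² / 150.5 = 1.5963
  white: (66 − 75.25)² / 75.25 = 1.1370
χ² = 8.1404 + 1.5963 + 1.1370 = 10.8737 ≈ 10.874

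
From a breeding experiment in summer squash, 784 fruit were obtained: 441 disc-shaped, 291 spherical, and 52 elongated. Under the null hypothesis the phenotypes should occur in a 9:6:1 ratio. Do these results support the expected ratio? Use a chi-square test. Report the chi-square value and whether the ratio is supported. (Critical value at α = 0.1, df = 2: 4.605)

Total ratio parts = 16. Expected numbers out of 784:
  disc-shaped: 784 × 9/16 = 441
  spherical: 784 × 6/16 = 294
  elongated: 784 × 1/16 = 49
χ² = Σ (O − E)² / E
  disc-shaped: (441 − 441)² / 441 = 0.0000
  spherical: (291 − 294)² / 294 = 0.0306
  elongated: (52 − 49)² / 49 = 0.1837
χ² = 0.0000 + 0.0306 + 0.1837 = 0.2143 ≈ 0.214
Degrees of freedom = 3 − 1 = 2; critical value at α = 0.1 is 4.605.
Since 0.214 < 4.605, we fail to reject the null hypothesis — the data are consistent with the 9:6:1 ratio.

0.214; consistent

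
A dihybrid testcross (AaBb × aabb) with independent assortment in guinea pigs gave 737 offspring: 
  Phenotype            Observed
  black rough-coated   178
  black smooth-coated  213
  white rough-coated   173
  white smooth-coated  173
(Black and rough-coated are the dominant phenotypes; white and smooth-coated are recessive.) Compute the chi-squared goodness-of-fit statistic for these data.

A dihybrid testcross with independent assortment gives a 1:1:1:1 ratio.
Under the 1:1:1:1 hypothesis (Σ ratio = 4, N = 737):
  black rough-coated: 737 × 1/4 = 184.25
  black smooth-coated: 737 × 1/4 = 184.25
  white rough-coated: 737 × 1/4 = 184.25
  white smooth-coated: 737 × 1/4 = 184.25
χ² = Σ (O − E)² / E
  black rough-coated: (178 − 184.25)² / 184.25 = 0.2120
  black smooth-coated: (213 − 184.25)² / 184.25 = 4.4861
  white rough-coated: (173 − 184.25)² / 184.25 = 0.6869
  white smooth-coated: (173 − 184.25)² / 184.25 = 0.6869
χ² = 0.2120 + 4.4861 + 0.6869 + 0.6869 = 6.0719 ≈ 6.072

6.072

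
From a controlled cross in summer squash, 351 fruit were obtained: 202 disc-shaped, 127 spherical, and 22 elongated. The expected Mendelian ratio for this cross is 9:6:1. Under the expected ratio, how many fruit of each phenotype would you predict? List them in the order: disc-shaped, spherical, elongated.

Under the 9:6:1 hypothesis (Σ ratio = 16, N = 351):
  disc-shaped: 351 × 9/16 = 197.4375
  spherical: 351 × 6/16 = 131.625
  elongated: 351 × 1/16 = 21.9375

197.4375, 131.625, 21.9375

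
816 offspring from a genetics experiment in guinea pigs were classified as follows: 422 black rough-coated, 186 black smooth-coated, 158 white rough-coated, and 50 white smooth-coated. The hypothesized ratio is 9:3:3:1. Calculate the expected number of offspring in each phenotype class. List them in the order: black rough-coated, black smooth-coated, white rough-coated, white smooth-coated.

Expected counts for N = 816 under a 9:3:3:1 ratio (total parts = 16):
  black rough-coated: 816 × 9/16 = 459
  black smooth-coated: 816 × 3/16 = 153
  white rough-coated: 816 × 3/16 = 153
  white smooth-coated: 816 × 1/16 = 51

459, 153, 153, 51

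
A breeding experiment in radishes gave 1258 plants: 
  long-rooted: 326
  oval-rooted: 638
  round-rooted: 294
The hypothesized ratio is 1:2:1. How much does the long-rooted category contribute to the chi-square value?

0.421

Expected counts for N = 1258 under a 1:2:1 ratio (total parts = 4):
  long-rooted: 1258 × 1/4 = 314.5
  oval-rooted: 1258 × 2/4 = 629
  round-rooted: 1258 × 1/4 = 314.5
Contribution of long-rooted: (326 − 314.5)² / 314.5 = 0.4205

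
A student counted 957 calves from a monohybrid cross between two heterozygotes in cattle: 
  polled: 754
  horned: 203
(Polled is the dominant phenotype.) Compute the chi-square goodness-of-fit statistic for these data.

For a monohybrid cross between heterozygotes with complete dominance, the expected phenotypic ratio is 3:1.
Total ratio parts = 4. Expected numbers out of 957:
  polled: 957 × 3/4 = 717.75
  horned: 957 × 1/4 = 239.25
χ² = Σ (O − E)² / E
  polled: (754 − 717.75)² / 717.75 = 1.8308
  horned: (203 − 239.25)² / 239.25 = 5.4924
χ² = 1.8308 + 5.4924 = 7.3232 ≈ 7.323

7.323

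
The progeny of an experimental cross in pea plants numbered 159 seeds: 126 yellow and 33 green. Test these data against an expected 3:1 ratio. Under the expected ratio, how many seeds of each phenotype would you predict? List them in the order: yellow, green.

Expected counts for N = 159 under a 3:1 ratio (total parts = 4):
  yellow: 159 × 3/4 = 119.25
  green: 159 × 1/4 = 39.75

119.25, 39.75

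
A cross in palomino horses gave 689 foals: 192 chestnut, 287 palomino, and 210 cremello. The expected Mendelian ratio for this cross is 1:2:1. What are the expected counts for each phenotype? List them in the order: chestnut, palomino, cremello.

Total ratio parts = 4. Expected numbers out of 689:
  chestnut: 689 × 1/4 = 172.25
  palomino: 689 × 2/4 = 344.5
  cremello: 689 × 1/4 = 172.25

172.25, 344.5, 172.25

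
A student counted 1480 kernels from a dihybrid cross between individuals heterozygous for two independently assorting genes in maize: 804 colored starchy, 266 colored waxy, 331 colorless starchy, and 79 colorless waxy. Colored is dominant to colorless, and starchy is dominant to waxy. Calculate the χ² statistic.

13.737

A dihybrid F₂ with independent assortment and complete dominance at both loci gives a 9:3:3:1 phenotypic ratio.
Total ratio parts = 16. Expected numbers out of 1480:
  colored starchy: 1480 × 9/16 = 832.5
  colored waxy: 1480 × 3/16 = 277.5
  colorless starchy: 1480 × 3/16 = 277.5
  colorless waxy: 1480 × 1/16 = 92.5
χ² = Σ (O − E)² / E
  colored starchy: (804 − 832.5)² / 832.5 = 0.9757
  colored waxy: (266 − 277.5)² / 277.5 = 0.4766
  colorless starchy: (331 − 277.5)² / 277.5 = 10.3144
  colorless waxy: (79 − 92.5)² / 92.5 = 1.9703
χ² = 0.9757 + 0.4766 + 10.3144 + 1.9703 = 13.737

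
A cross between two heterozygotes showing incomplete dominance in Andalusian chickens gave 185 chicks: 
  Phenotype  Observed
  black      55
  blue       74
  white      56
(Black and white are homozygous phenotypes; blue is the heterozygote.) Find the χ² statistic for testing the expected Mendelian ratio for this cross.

7.411

With incomplete dominance, a heterozygote × heterozygote cross gives a 1:2:1 phenotypic ratio.
The 1:2:1 ratio has 4 parts, so with N = 185 the expected counts are:
  black: 185 × 1/4 = 46.25
  blue: 185 × 2/4 = 92.5
  white: 185 × 1/4 = 46.25
χ² = Σ (O − E)² / E
  black: (55 − 46.25)² / 46.25 = 1.6554
  blue: (74 − 92.5)² / 92.5 = 3.7000
  white: (56 − 46.25)² / 46.25 = 2.0554
χ² = 1.6554 + 3.7000 + 2.0554 = 7.4108 ≈ 7.411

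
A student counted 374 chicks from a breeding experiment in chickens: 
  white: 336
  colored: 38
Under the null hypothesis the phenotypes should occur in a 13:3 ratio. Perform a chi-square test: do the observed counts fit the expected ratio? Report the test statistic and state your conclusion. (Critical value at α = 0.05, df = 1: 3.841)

The 13:3 ratio has 16 parts, so with N = 374 the expected counts are:
  white: 374 × 13/16 = 303.875
  colored: 374 × 3/16 = 70.125
χ² = Σ (O − E)² / E
  white: (336 − 303.875)² / 303.875 = 3.3962
  colored: (38 − 70.125)² / 70.125 = 14.7168
χ² = 3.3962 + 14.7168 = 18.113
Degrees of freedom = 2 − 1 = 1; critical value at α = 0.05 is 3.841.
Since 18.113 > 3.841, we reject the null hypothesis — the data do not fit the 13:3 ratio.

18.113; not consistent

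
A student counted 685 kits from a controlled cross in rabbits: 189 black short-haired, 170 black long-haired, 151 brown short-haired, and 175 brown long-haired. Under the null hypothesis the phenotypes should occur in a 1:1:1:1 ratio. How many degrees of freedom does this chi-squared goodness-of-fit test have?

3

A goodness-of-fit test with 4 phenotype classes has df = 4 − 1 = 3.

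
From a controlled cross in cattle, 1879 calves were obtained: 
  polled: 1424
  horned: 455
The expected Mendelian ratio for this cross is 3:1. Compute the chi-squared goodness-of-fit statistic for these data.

0.618

Total ratio parts = 4. Expected numbers out of 1879:
  polled: 1879 × 3/4 = 1409.25
  horned: 1879 × 1/4 = 469.75
χ² = Σ (O − E)² / E
  polled: (1424 − 1409.25)² / 1409.25 = 0.1544
  horned: (455 − 469.75)² / 469.75 = 0.4631
χ² = 0.1544 + 0.4631 = 0.6175 ≈ 0.618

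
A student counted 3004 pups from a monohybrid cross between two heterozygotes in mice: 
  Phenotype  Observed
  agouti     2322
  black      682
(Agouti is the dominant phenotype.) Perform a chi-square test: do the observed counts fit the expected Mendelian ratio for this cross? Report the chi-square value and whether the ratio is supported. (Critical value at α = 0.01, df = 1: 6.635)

8.453; not consistent

For a monohybrid cross between heterozygotes with complete dominance, the expected phenotypic ratio is 3:1.
The 3:1 ratio has 4 parts, so with N = 3004 the expected counts are:
  agouti: 3004 × 3/4 = 2253
  black: 3004 × 1/4 = 751
χ² = Σ (O − E)² / E
  agouti: (2322 − 2253)² / 2253 = 2.1132
  black: (682 − 751)² / 751 = 6.3395
χ² = 2.1132 + 6.3395 = 8.4527 ≈ 8.453
Degrees of freedom = 2 − 1 = 1; critical value at α = 0.01 is 6.635.
Since 8.453 > 6.635, we reject the null hypothesis — the data do not fit the 3:1 ratio.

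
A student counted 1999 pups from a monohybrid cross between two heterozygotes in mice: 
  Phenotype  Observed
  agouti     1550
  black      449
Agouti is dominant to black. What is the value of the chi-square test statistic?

6.872

For a monohybrid cross between heterozygotes with complete dominance, the expected phenotypic ratio is 3:1.
Under the 3:1 hypothesis (Σ ratio = 4, N = 1999):
  agouti: 1999 × 3/4 = 1499.25
  black: 1999 × 1/4 = 499.75
χ² = Σ (O − E)² / E
  agouti: (1550 − 1499.25)² / 1499.25 = 1.7179
  black: (449 − 499.75)² / 499.75 = 5.1537
χ² = 1.7179 + 5.1537 = 6.8716 ≈ 6.872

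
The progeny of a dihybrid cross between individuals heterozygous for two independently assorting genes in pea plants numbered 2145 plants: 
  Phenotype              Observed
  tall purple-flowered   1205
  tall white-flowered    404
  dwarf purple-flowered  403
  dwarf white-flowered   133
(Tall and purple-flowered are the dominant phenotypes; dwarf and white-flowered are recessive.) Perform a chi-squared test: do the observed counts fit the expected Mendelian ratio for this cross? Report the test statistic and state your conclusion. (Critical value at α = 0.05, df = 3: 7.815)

0.020; consistent

A dihybrid F₂ with independent assortment and complete dominance at both loci gives a 9:3:3:1 phenotypic ratio.
Expected counts for N = 2145 under a 9:3:3:1 ratio (total parts = 16):
  tall purple-flowered: 2145 × 9/16 = 1206.5625
  tall white-flowered: 2145 × 3/16 = 402.1875
  dwarf purple-flowered: 2145 × 3/16 = 402.1875
  dwarf white-flowered: 2145 × 1/16 = 134.0625
χ² = Σ (O − E)² / E
  tall purple-flowered: (1205 − 1206.5625)² / 1206.5625 = 0.0020
  tall white-flowered: (404 − 402.1875)² / 402.1875 = 0.0082
  dwarf purple-flowered: (403 − 402.1875)² / 402.1875 = 0.0016
  dwarf white-flowered: (133 − 134.0625)² / 134.0625 = 0.0084
χ² = 0.0020 + 0.0082 + 0.0016 + 0.0084 = 0.0202 ≈ 0.020
Degrees of freedom = 4 − 1 = 3; critical value at α = 0.05 is 7.815.
Since 0.020 < 7.815, we fail to reject the null hypothesis — the data are consistent with the 9:3:3:1 ratio.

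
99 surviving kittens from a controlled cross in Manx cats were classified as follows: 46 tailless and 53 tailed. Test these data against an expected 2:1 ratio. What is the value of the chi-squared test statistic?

The 2:1 ratio has 3 parts, so with N = 99 the expected counts are:
  tailless: 99 × 2/3 = 66
  tailed: 99 × 1/3 = 33
χ² = Σ (O − E)² / E
  tailless: (46 − 66)² / 66 = 6.0606
  tailed: (53 − 33)² / 33 = 12.1212
χ² = 6.0606 + 12.1212 = 18.1818 ≈ 18.182

18.182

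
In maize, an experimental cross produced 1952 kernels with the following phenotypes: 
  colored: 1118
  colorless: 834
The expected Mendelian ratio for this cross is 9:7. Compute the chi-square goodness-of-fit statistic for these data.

Total ratio parts = 16. Expected numbers out of 1952:
  colored: 1952 × 9/16 = 1098
  colorless: 1952 × 7/16 = 854
χ² = Σ (O − E)² / E
  colored: (1118 − 1098)² / 1098 = 0.3643
  colorless: (834 − 854)² / 854 = 0.4684
χ² = 0.3643 + 0.4684 = 0.8327 ≈ 0.833

0.833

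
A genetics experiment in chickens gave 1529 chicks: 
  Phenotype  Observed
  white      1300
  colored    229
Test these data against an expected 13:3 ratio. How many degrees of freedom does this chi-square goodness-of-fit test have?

1

A goodness-of-fit test with 2 phenotype classes has df = 2 − 1 = 1.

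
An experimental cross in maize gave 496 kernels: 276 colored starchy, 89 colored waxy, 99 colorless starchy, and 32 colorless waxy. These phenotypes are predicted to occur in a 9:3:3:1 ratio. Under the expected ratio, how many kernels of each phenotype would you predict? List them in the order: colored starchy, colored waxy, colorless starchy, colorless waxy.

Total ratio parts = 16. Expected numbers out of 496:
  colored starchy: 496 × 9/16 = 279
  colored waxy: 496 × 3/16 = 93
  colorless starchy: 496 × 3/16 = 93
  colorless waxy: 496 × 1/16 = 31

279, 93, 93, 31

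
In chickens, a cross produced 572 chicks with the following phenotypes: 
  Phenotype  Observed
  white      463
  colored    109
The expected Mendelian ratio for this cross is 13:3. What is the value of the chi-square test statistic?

Under the 13:3 hypothesis (Σ ratio = 16, N = 572):
  white: 572 × 13/16 = 464.75
  colored: 572 × 3/16 = 107.25
χ² = Σ (O − E)² / E
  white: (463 − 464.75)² / 464.75 = 0.0066
  colored: (109 − 107.25)² / 107.25 = 0.0286
χ² = 0.0066 + 0.0286 = 0.0352 ≈ 0.035

0.035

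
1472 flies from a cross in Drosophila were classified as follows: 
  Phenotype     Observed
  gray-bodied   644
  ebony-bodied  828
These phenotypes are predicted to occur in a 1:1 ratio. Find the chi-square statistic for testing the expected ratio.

The 1:1 ratio has 2 parts, so with N = 1472 the expected counts are:
  gray-bodied: 1472 × 1/2 = 736
  ebony-bodied: 1472 × 1/2 = 736
χ² = Σ (O − E)² / E
  gray-bodied: (644 − 736)² / 736 = 11.5000
  ebony-bodied: (828 − 736)² / 736 = 11.5000
χ² = 11.5000 + 11.5000 = 23.000

23.000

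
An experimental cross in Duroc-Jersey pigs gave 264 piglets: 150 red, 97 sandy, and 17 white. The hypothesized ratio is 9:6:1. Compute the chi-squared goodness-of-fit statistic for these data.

The 9:6:1 ratio has 16 parts, so with N = 264 the expected counts are:
  red: 264 × 9/16 = 148.5
  sandy: 264 × 6/16 = 99
  white: 264 × 1/16 = 16.5
χ² = Σ (O − E)² / E
  red: (150 − 148.5)² / 148.5 = 0.0152
  sandy: (97 − 99)² / 99 = 0.0404
  white: (17 − 16.5)² / 16.5 = 0.0152
χ² = 0.0152 + 0.0404 + 0.0152 = 0.0708 ≈ 0.071

0.071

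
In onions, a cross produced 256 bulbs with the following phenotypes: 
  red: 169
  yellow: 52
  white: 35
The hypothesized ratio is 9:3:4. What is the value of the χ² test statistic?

Expected counts for N = 256 under a 9:3:4 ratio (total parts = 16):
  red: 256 × 9/16 = 144
  yellow: 256 × 3/16 = 48
  white: 256 × 4/16 = 64
χ² = Σ (O − E)² / E
  red: (169 − 144)² / 144 = 4.3403
  yellow: (52 − 48)² / 48 = 0.3333
  white: (35 − 64)² / 64 = 13.1406
χ² = 4.3403 + 0.3333 + 13.1406 = 17.8142 ≈ 17.814

17.814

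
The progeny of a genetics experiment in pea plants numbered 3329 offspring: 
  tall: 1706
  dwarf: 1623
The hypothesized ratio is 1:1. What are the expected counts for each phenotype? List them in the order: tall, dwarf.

1664.5, 1664.5

Total ratio parts = 2. Expected numbers out of 3329:
  tall: 3329 × 1/2 = 1664.5
  dwarf: 3329 × 1/2 = 1664.5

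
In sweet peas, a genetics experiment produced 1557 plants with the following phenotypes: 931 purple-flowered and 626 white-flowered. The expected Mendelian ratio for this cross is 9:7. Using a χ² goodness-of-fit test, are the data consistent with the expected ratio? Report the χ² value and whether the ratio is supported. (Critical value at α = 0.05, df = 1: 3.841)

The 9:7 ratio has 16 parts, so with N = 1557 the expected counts are:
  purple-flowered: 1557 × 9/16 = 875.8125
  white-flowered: 1557 × 7/16 = 681.1875
χ² = Σ (O − E)² / E
  purple-flowered: (931 − 875.8125)² / 875.8125 = 3.4775
  white-flowered: (626 − 681.1875)² / 681.1875 = 4.4711
χ² = 3.4775 + 4.4711 = 7.9486 ≈ 7.949
Degrees of freedom = 2 − 1 = 1; critical value at α = 0.05 is 3.841.
Since 7.949 > 3.841, we reject the null hypothesis — the data do not fit the 9:7 ratio.

7.949; not consistent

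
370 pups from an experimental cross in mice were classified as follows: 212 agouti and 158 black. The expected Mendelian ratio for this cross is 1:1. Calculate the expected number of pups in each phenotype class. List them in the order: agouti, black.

185, 185

Expected counts for N = 370 under a 1:1 ratio (total parts = 2):
  agouti: 370 × 1/2 = 185
  black: 370 × 1/2 = 185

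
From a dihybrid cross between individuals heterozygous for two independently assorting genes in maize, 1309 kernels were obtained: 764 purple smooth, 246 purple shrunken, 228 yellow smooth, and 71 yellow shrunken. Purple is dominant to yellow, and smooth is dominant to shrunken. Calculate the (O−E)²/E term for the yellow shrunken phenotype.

A dihybrid F₂ with independent assortment and complete dominance at both loci gives a 9:3:3:1 phenotypic ratio.
The 9:3:3:1 ratio has 16 parts, so with N = 1309 the expected counts are:
  purple smooth: 1309 × 9/16 = 736.3125
  purple shrunken: 1309 × 3/16 = 245.4375
  yellow smooth: 1309 × 3/16 = 245.4375
  yellow shrunken: 1309 × 1/16 = 81.8125
Contribution of yellow shrunken: (71 − 81.8125)² / 81.8125 = 1.4290

1.429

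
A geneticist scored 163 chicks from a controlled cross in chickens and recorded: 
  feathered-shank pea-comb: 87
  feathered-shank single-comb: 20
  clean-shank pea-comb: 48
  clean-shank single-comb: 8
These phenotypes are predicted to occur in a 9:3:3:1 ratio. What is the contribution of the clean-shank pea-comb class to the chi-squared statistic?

9.949

The 9:3:3:1 ratio has 16 parts, so with N = 163 the expected counts are:
  feathered-shank pea-comb: 163 × 9/16 = 91.6875
  feathered-shank single-comb: 163 × 3/16 = 30.5625
  clean-shank pea-comb: 163 × 3/16 = 30.5625
  clean-shank single-comb: 163 × 1/16 = 10.1875
Contribution of clean-shank pea-comb: (48 − 30.5625)² / 30.5625 = 9.9490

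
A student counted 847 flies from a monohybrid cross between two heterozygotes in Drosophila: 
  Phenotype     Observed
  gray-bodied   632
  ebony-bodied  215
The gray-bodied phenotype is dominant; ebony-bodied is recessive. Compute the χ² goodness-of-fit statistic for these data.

For a monohybrid cross between heterozygotes with complete dominance, the expected phenotypic ratio is 3:1.
Expected counts for N = 847 under a 3:1 ratio (total parts = 4):
  gray-bodied: 847 × 3/4 = 635.25
  ebony-bodied: 847 × 1/4 = 211.75
χ² = Σ (O − E)² / E
  gray-bodied: (632 − 635.25)² / 635.25 = 0.0166
  ebony-bodied: (215 − 211.75)² / 211.75 = 0.0499
χ² = 0.0166 + 0.0499 = 0.0665 ≈ 0.067

0.067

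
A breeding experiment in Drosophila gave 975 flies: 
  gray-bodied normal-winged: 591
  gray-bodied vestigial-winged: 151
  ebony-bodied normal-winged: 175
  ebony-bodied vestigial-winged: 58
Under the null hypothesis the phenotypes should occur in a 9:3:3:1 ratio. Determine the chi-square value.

Total ratio parts = 16. Expected numbers out of 975:
  gray-bodied normal-winged: 975 × 9/16 = 548.4375
  gray-bodied vestigial-winged: 975 × 3/16 = 182.8125
  ebony-bodied normal-winged: 975 × 3/16 = 182.8125
  ebony-bodied vestigial-winged: 975 × 1/16 = 60.9375
χ² = Σ (O − E)² / E
  gray-bodied normal-winged: (591 − 548.4375)² / 548.4375 = 3.3031
  gray-bodied vestigial-winged: (151 − 182.8125)² / 182.8125 = 5.5359
  ebony-bodied normal-winged: (175 − 182.8125)² / 182.8125 = 0.3339
  ebony-bodied vestigial-winged: (58 − 60.9375)² / 60.9375 = 0.1416
χ² = 3.3031 + 5.5359 + 0.3339 + 0.1416 = 9.3145 ≈ 9.315

9.315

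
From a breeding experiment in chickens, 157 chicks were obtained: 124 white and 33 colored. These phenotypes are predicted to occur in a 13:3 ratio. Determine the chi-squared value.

0.531

Under the 13:3 hypothesis (Σ ratio = 16, N = 157):
  white: 157 × 13/16 = 127.5625
  colored: 157 × 3/16 = 29.4375
χ² = Σ (O − E)² / E
  white: (124 − 127.5625)² / 127.5625 = 0.0995
  colored: (33 − 29.4375)² / 29.4375 = 0.4311
χ² = 0.0995 + 0.4311 = 0.5306 ≈ 0.531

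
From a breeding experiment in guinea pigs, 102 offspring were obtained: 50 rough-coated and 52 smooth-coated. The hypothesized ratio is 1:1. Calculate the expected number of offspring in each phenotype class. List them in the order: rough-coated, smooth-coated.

51, 51

Under the 1:1 hypothesis (Σ ratio = 2, N = 102):
  rough-coated: 102 × 1/2 = 51
  smooth-coated: 102 × 1/2 = 51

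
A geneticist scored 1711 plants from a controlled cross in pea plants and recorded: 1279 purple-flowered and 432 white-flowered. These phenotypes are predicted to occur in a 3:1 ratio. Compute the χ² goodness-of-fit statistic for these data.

Total ratio parts = 4. Expected numbers out of 1711:
  purple-flowered: 1711 × 3/4 = 1283.25
  white-flowered: 1711 × 1/4 = 427.75
χ² = Σ (O − E)² / E
  purple-flowered: (1279 − 1283.25)² / 1283.25 = 0.0141
  white-flowered: (432 − 427.75)² / 427.75 = 0.0422
χ² = 0.0141 + 0.0422 = 0.0563 ≈ 0.056

0.056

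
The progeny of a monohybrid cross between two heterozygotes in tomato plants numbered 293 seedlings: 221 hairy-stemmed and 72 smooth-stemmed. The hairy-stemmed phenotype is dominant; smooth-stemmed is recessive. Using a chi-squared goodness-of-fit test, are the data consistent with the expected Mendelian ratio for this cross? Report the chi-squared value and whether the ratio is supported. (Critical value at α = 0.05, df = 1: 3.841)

0.028; consistent

For a monohybrid cross between heterozygotes with complete dominance, the expected phenotypic ratio is 3:1.
Expected counts for N = 293 under a 3:1 ratio (total parts = 4):
  hairy-stemmed: 293 × 3/4 = 219.75
  smooth-stemmed: 293 × 1/4 = 73.25
χ² = Σ (O − E)² / E
  hairy-stemmed: (221 − 219.75)² / 219.75 = 0.0071
  smooth-stemmed: (72 − 73.25)² / 73.25 = 0.0213
χ² = 0.0071 + 0.0213 = 0.0284 ≈ 0.028
Degrees of freedom = 2 − 1 = 1; critical value at α = 0.05 is 3.841.
Since 0.028 < 3.841, we fail to reject the null hypothesis — the data are consistent with the 3:1 ratio.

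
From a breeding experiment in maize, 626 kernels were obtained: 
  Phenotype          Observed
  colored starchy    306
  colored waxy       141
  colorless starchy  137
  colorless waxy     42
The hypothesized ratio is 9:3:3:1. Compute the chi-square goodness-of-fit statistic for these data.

Under the 9:3:3:1 hypothesis (Σ ratio = 16, N = 626):
  colored starchy: 626 × 9/16 = 352.125
  colored waxy: 626 × 3/16 = 117.375
  colorless starchy: 626 × 3/16 = 117.375
  colorless waxy: 626 × 1/16 = 39.125
χ² = Σ (O − E)² / E
  colored starchy: (306 − 352.125)² / 352.125 = 6.0419
  colored waxy: (141 − 117.375)² / 117.375 = 4.7552
  colorless starchy: (137 − 117.375)² / 117.375 = 3.2813
  colorless waxy: (42 − 39.125)² / 39.125 = 0.2113
χ² = 6.0419 + 4.7552 + 3.2813 + 0.2113 = 14.2897 ≈ 14.290

14.290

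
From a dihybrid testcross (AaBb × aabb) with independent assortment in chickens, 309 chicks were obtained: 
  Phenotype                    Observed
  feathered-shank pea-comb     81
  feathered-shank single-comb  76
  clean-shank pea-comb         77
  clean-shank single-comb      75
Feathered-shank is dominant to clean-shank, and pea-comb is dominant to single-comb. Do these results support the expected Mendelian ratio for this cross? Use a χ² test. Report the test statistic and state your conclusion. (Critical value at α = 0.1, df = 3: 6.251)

A dihybrid testcross with independent assortment gives a 1:1:1:1 ratio.
Expected counts for N = 309 under a 1:1:1:1 ratio (total parts = 4):
  feathered-shank pea-comb: 309 × 1/4 = 77.25
  feathered-shank single-comb: 309 × 1/4 = 77.25
  clean-shank pea-comb: 309 × 1/4 = 77.25
  clean-shank single-comb: 309 × 1/4 = 77.25
χ² = Σ (O − E)² / E
  feathered-shank pea-comb: (81 − 77.25)² / 77.25 = 0.1820
  feathered-shank single-comb: (76 − 77.25)² / 77.25 = 0.0202
  clean-shank pea-comb: (77 − 77.25)² / 77.25 = 0.0008
  clean-shank single-comb: (75 − 77.25)² / 77.25 = 0.0655
χ² = 0.1820 + 0.0202 + 0.0008 + 0.0655 = 0.2685 ≈ 0.269
Degrees of freedom = 4 − 1 = 3; critical value at α = 0.1 is 6.251.
Since 0.269 < 6.251, we fail to reject the null hypothesis — the data are consistent with the 1:1:1:1 ratio.

0.269; consistent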